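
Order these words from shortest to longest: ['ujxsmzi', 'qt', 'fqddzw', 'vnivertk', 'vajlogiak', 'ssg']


Compute lengths:
  'ujxsmzi' has length 7
  'qt' has length 2
  'fqddzw' has length 6
  'vnivertk' has length 8
  'vajlogiak' has length 9
  'ssg' has length 3
Lengths in increasing order: 2 < 3 < 6 < 7 < 8 < 9
Listing the words in that order gives the answer.
Final answer: ['qt', 'ssg', 'fqddzw', 'ujxsmzi', 'vnivertk', 'vajlogiak']


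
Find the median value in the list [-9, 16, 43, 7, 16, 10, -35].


First, sort the list: [-35, -9, 7, 10, 16, 16, 43]
The list has 7 elements (odd count).
The middle index is 3 (0-based), and the element there is 10.
Final answer: 10


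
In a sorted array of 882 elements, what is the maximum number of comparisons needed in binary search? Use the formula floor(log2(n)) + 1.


Binary search halves the search space each step.
Maximum comparisons = floor(log2(882)) + 1
log2(882) = 9.7846
floor(log2(882)) = 9, so 9 + 1 = 10
Final answer: 10


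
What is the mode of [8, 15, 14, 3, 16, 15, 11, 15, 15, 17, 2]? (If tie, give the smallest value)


Count the frequency of each value:
  2 appears 1 time(s)
  3 appears 1 time(s)
  8 appears 1 time(s)
  11 appears 1 time(s)
  14 appears 1 time(s)
  15 appears 4 time(s)
  16 appears 1 time(s)
  17 appears 1 time(s)
Maximum frequency is 4.
Only 15 reaches that frequency, so it is the mode.
Final answer: 15


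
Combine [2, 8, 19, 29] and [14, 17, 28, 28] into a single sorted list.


List A: [2, 8, 19, 29]
List B: [14, 17, 28, 28]
Repeatedly compare the front elements and take the smaller:
  2 vs 14 -> take 2
  8 vs 14 -> take 8
  19 vs 14 -> take 14
  19 vs 17 -> take 17
  19 vs 28 -> take 19
  29 vs 28 -> take 28
  29 vs 28 -> take 28
  B is exhausted; append the rest of A: [29]
Final answer: [2, 8, 14, 17, 19, 28, 28, 29]


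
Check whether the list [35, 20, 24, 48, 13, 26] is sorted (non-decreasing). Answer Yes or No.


Check consecutive pairs:
  35 <= 20? False
  20 <= 24? True
  24 <= 48? True
  48 <= 13? False
  13 <= 26? True
2 consecutive pair(s) are out of order, so the list is not sorted.
Final answer: No


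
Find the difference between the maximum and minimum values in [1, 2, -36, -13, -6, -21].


Maximum value: 2
Minimum value: -36
Range = 2 - (-36) = 38
Final answer: 38


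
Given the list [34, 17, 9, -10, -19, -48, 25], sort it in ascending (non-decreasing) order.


Original list: [34, 17, 9, -10, -19, -48, 25]
Repeatedly take the smallest remaining element:
  Remaining [34, 17, 9, -10, -19, -48, 25] -> smallest is -48
  Remaining [34, 17, 9, -10, -19, 25] -> smallest is -19
  Remaining [34, 17, 9, -10, 25] -> smallest is -10
  Remaining [34, 17, 9, 25] -> smallest is 9
  Remaining [34, 17, 25] -> smallest is 17
  Remaining [34, 25] -> smallest is 25
  Remaining [34] -> smallest is 34
Collecting the picks in order gives the sorted list.
Final answer: [-48, -19, -10, 9, 17, 25, 34]


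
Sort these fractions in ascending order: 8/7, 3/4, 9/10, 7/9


Convert to decimal for comparison:
  8/7 = 1.1429
  3/4 = 0.75
  9/10 = 0.9
  7/9 = 0.7778
Decimals in increasing order: 0.75 < 0.7778 < 0.9 < 1.1429
Writing each back as its fraction gives the sorted order.
Final answer: 3/4, 7/9, 9/10, 8/7


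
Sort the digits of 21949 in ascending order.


The number 21949 has digits: 2, 1, 9, 4, 9
Sorted: 1, 2, 4, 9, 9
Joining the sorted digits gives the result.
Final answer: 12499


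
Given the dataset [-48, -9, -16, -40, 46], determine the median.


First, sort the list: [-48, -40, -16, -9, 46]
The list has 5 elements (odd count).
The middle index is 2 (0-based), and the element there is -16.
Final answer: -16


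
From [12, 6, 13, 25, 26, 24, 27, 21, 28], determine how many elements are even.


Check each element:
  12 is even
  6 is even
  13 is odd
  25 is odd
  26 is even
  24 is even
  27 is odd
  21 is odd
  28 is even
Evens: [12, 6, 26, 24, 28]
Count of evens = 5
Final answer: 5


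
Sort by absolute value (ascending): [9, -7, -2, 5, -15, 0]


Compute absolute values:
  |9| = 9
  |-7| = 7
  |-2| = 2
  |5| = 5
  |-15| = 15
  |0| = 0
Absolute values in increasing order: 0 < 2 < 5 < 7 < 9 < 15
Listing the original numbers in that order gives the answer.
Final answer: [0, -2, 5, -7, 9, -15]


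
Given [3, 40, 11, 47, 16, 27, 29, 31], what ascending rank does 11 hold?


Sort ascending: [3, 11, 16, 27, 29, 31, 40, 47]
Find 11 in the sorted list.
11 is at position 2 (1-indexed).
Final answer: 2


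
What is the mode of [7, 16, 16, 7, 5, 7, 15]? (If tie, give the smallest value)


Count the frequency of each value:
  5 appears 1 time(s)
  7 appears 3 time(s)
  15 appears 1 time(s)
  16 appears 2 time(s)
Maximum frequency is 3.
Only 7 reaches that frequency, so it is the mode.
Final answer: 7


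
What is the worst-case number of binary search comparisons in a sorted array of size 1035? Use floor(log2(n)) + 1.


Binary search halves the search space each step.
Maximum comparisons = floor(log2(1035)) + 1
log2(1035) = 10.0154
floor(log2(1035)) = 10, so 10 + 1 = 11
Final answer: 11


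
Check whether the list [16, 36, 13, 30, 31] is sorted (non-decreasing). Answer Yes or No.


Check consecutive pairs:
  16 <= 36? True
  36 <= 13? False
  13 <= 30? True
  30 <= 31? True
1 consecutive pair(s) are out of order, so the list is not sorted.
Final answer: No


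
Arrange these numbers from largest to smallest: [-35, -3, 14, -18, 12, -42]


Original list: [-35, -3, 14, -18, 12, -42]
Repeatedly take the largest remaining element:
  Remaining [-35, -3, 14, -18, 12, -42] -> largest is 14
  Remaining [-35, -3, -18, 12, -42] -> largest is 12
  Remaining [-35, -3, -18, -42] -> largest is -3
  Remaining [-35, -18, -42] -> largest is -18
  Remaining [-35, -42] -> largest is -35
  Remaining [-42] -> largest is -42
Collecting the picks in order gives the descending list.
Final answer: [14, 12, -3, -18, -35, -42]


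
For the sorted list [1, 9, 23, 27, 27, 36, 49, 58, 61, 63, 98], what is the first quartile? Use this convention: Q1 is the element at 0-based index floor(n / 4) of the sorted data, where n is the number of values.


The list has n = 11 elements.
Q1 index = floor(11 / 4) = floor(2.75) = 2
Counting from index 0 in the sorted data, the element at index 2 is 23.
Final answer: 23


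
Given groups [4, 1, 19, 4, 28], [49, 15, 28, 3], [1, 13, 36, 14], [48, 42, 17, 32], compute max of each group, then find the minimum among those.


Find max of each group:
  Group 1: [4, 1, 19, 4, 28] -> max = 28
  Group 2: [49, 15, 28, 3] -> max = 49
  Group 3: [1, 13, 36, 14] -> max = 36
  Group 4: [48, 42, 17, 32] -> max = 48
Maxes: [28, 49, 36, 48]
Minimum of maxes = 28
Final answer: 28


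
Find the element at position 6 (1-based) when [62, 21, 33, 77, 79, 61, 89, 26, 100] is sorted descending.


Sort descending: [100, 89, 79, 77, 62, 61, 33, 26, 21]
The 6th element (1-indexed) is at index 5.
Value = 61
Final answer: 61


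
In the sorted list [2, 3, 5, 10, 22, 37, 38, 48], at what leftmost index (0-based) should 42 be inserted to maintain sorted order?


List is sorted: [2, 3, 5, 10, 22, 37, 38, 48]
We need the leftmost position where 42 can be inserted, i.e. the first index whose element is >= 42 (or the end of the list if none is).
Binary search with low=0, high=8 (0-based indices):
  low=0, high=8, mid=4: a[4]=22 < 42, so low = 5
  low=5, high=8, mid=6: a[6]=38 < 42, so low = 7
  low=7, high=8, mid=7: a[7]=48 >= 42, so high = 7
Now low = high = 7, so the insertion index is 7.
Final answer: 7


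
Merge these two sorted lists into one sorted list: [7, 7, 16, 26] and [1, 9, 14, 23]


List A: [7, 7, 16, 26]
List B: [1, 9, 14, 23]
Repeatedly compare the front elements and take the smaller:
  7 vs 1 -> take 1
  7 vs 9 -> take 7
  7 vs 9 -> take 7
  16 vs 9 -> take 9
  16 vs 14 -> take 14
  16 vs 23 -> take 16
  26 vs 23 -> take 23
  B is exhausted; append the rest of A: [26]
Final answer: [1, 7, 7, 9, 14, 16, 23, 26]


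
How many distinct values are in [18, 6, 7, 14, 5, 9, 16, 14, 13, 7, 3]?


List all unique values:
Distinct values: [3, 5, 6, 7, 9, 13, 14, 16, 18]
Count = 9
Final answer: 9


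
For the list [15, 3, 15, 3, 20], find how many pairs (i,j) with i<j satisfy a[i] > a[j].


For each element, count the later elements that are smaller than it:
  15 (index 0): smaller elements after it = [3, 3] -> 2
  3 (index 1): smaller elements after it = [] -> 0
  15 (index 2): smaller elements after it = [3] -> 1
  3 (index 3): smaller elements after it = [] -> 0
Total inversions = 2 + 0 + 1 + 0 = 3
Final answer: 3


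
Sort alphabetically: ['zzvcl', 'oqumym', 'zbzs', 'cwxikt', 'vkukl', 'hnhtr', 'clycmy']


Compare strings character by character (the first differing letter decides):
  'clycmy' < 'cwxikt' since 'l' < 'w' at position 2
  'cwxikt' < 'hnhtr' since 'c' < 'h' at position 1
  'hnhtr' < 'oqumym' since 'h' < 'o' at position 1
  'oqumym' < 'vkukl' since 'o' < 'v' at position 1
  'vkukl' < 'zbzs' since 'v' < 'z' at position 1
  'zbzs' < 'zzvcl' since 'b' < 'z' at position 2
Chaining these comparisons gives the alphabetical order.
Final answer: ['clycmy', 'cwxikt', 'hnhtr', 'oqumym', 'vkukl', 'zbzs', 'zzvcl']


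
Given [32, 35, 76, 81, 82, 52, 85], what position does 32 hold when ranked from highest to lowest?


Sort descending: [85, 82, 81, 76, 52, 35, 32]
Find 32 in the sorted list.
32 is at position 7.
Final answer: 7


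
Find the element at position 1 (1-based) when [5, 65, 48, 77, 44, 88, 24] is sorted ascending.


Sort ascending: [5, 24, 44, 48, 65, 77, 88]
The 1st element (1-indexed) is at index 0.
Value = 5
Final answer: 5


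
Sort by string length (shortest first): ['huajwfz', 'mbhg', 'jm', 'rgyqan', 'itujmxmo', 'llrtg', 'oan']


Compute lengths:
  'huajwfz' has length 7
  'mbhg' has length 4
  'jm' has length 2
  'rgyqan' has length 6
  'itujmxmo' has length 8
  'llrtg' has length 5
  'oan' has length 3
Lengths in increasing order: 2 < 3 < 4 < 5 < 6 < 7 < 8
Listing the words in that order gives the answer.
Final answer: ['jm', 'oan', 'mbhg', 'llrtg', 'rgyqan', 'huajwfz', 'itujmxmo']


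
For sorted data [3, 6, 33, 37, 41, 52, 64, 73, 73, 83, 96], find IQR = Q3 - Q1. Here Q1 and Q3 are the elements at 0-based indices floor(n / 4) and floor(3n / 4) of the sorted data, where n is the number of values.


The data has n = 11 elements.
Q1 index = floor(11 / 4) = floor(2.75) = 2; Q3 index = floor(3 * 11 / 4) = floor(8.25) = 8
Q1 = element at index 2 = 33
Q3 = element at index 8 = 73
IQR = 73 - 33 = 40
Final answer: 40


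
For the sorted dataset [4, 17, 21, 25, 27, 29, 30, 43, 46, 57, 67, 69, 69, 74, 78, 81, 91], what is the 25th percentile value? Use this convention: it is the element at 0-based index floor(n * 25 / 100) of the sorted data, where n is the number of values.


The dataset has n = 17 elements.
Index = floor(17 * 25 / 100) = floor(425 / 100) = floor(4.25) = 4
Counting from index 0 in the sorted data, the element at index 4 is 27.
Final answer: 27


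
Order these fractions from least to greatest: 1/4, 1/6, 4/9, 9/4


Convert to decimal for comparison:
  1/4 = 0.25
  1/6 = 0.1667
  4/9 = 0.4444
  9/4 = 2.25
Decimals in increasing order: 0.1667 < 0.25 < 0.4444 < 2.25
Writing each back as its fraction gives the sorted order.
Final answer: 1/6, 1/4, 4/9, 9/4


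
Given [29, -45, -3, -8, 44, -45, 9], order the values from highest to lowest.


Original list: [29, -45, -3, -8, 44, -45, 9]
Repeatedly take the largest remaining element:
  Remaining [29, -45, -3, -8, 44, -45, 9] -> largest is 44
  Remaining [29, -45, -3, -8, -45, 9] -> largest is 29
  Remaining [-45, -3, -8, -45, 9] -> largest is 9
  Remaining [-45, -3, -8, -45] -> largest is -3
  Remaining [-45, -8, -45] -> largest is -8
  Remaining [-45, -45] -> largest is -45
  Remaining [-45] -> largest is -45
Collecting the picks in order gives the descending list.
Final answer: [44, 29, 9, -3, -8, -45, -45]


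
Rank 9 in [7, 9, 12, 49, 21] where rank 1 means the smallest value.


Sort ascending: [7, 9, 12, 21, 49]
Find 9 in the sorted list.
9 is at position 2 (1-indexed).
Final answer: 2


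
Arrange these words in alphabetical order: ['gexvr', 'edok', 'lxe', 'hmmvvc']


Compare strings character by character (the first differing letter decides):
  'edok' < 'gexvr' since 'e' < 'g' at position 1
  'gexvr' < 'hmmvvc' since 'g' < 'h' at position 1
  'hmmvvc' < 'lxe' since 'h' < 'l' at position 1
Chaining these comparisons gives the alphabetical order.
Final answer: ['edok', 'gexvr', 'hmmvvc', 'lxe']


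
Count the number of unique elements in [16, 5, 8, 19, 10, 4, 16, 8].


List all unique values:
Distinct values: [4, 5, 8, 10, 16, 19]
Count = 6
Final answer: 6


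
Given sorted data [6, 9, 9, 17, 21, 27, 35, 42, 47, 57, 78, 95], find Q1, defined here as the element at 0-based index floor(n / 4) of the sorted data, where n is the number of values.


The list has n = 12 elements.
Q1 index = floor(12 / 4) = floor(3) = 3
Counting from index 0 in the sorted data, the element at index 3 is 17.
Final answer: 17


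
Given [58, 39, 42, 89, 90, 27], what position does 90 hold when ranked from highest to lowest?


Sort descending: [90, 89, 58, 42, 39, 27]
Find 90 in the sorted list.
90 is at position 1.
Final answer: 1


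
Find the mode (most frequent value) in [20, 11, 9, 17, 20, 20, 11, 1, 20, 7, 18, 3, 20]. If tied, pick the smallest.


Count the frequency of each value:
  1 appears 1 time(s)
  3 appears 1 time(s)
  7 appears 1 time(s)
  9 appears 1 time(s)
  11 appears 2 time(s)
  17 appears 1 time(s)
  18 appears 1 time(s)
  20 appears 5 time(s)
Maximum frequency is 5.
Only 20 reaches that frequency, so it is the mode.
Final answer: 20


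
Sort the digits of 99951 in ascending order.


The number 99951 has digits: 9, 9, 9, 5, 1
Sorted: 1, 5, 9, 9, 9
Joining the sorted digits gives the result.
Final answer: 15999


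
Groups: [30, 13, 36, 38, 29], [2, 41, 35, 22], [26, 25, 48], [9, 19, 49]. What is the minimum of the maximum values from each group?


Find max of each group:
  Group 1: [30, 13, 36, 38, 29] -> max = 38
  Group 2: [2, 41, 35, 22] -> max = 41
  Group 3: [26, 25, 48] -> max = 48
  Group 4: [9, 19, 49] -> max = 49
Maxes: [38, 41, 48, 49]
Minimum of maxes = 38
Final answer: 38


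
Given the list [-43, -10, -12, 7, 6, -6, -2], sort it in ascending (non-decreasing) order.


Original list: [-43, -10, -12, 7, 6, -6, -2]
Repeatedly take the smallest remaining element:
  Remaining [-43, -10, -12, 7, 6, -6, -2] -> smallest is -43
  Remaining [-10, -12, 7, 6, -6, -2] -> smallest is -12
  Remaining [-10, 7, 6, -6, -2] -> smallest is -10
  Remaining [7, 6, -6, -2] -> smallest is -6
  Remaining [7, 6, -2] -> smallest is -2
  Remaining [7, 6] -> smallest is 6
  Remaining [7] -> smallest is 7
Collecting the picks in order gives the sorted list.
Final answer: [-43, -12, -10, -6, -2, 6, 7]


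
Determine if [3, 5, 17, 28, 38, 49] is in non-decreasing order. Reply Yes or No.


Check consecutive pairs:
  3 <= 5? True
  5 <= 17? True
  17 <= 28? True
  28 <= 38? True
  38 <= 49? True
Every consecutive pair is in order, so the list is non-decreasing.
Final answer: Yes


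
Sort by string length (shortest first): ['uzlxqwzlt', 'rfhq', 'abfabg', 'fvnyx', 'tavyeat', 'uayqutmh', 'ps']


Compute lengths:
  'uzlxqwzlt' has length 9
  'rfhq' has length 4
  'abfabg' has length 6
  'fvnyx' has length 5
  'tavyeat' has length 7
  'uayqutmh' has length 8
  'ps' has length 2
Lengths in increasing order: 2 < 4 < 5 < 6 < 7 < 8 < 9
Listing the words in that order gives the answer.
Final answer: ['ps', 'rfhq', 'fvnyx', 'abfabg', 'tavyeat', 'uayqutmh', 'uzlxqwzlt']


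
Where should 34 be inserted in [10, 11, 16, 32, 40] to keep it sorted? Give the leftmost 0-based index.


List is sorted: [10, 11, 16, 32, 40]
We need the leftmost position where 34 can be inserted, i.e. the first index whose element is >= 34 (or the end of the list if none is).
Binary search with low=0, high=5 (0-based indices):
  low=0, high=5, mid=2: a[2]=16 < 34, so low = 3
  low=3, high=5, mid=4: a[4]=40 >= 34, so high = 4
  low=3, high=4, mid=3: a[3]=32 < 34, so low = 4
Now low = high = 4, so the insertion index is 4.
Final answer: 4


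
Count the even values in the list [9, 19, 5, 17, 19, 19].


Check each element:
  9 is odd
  19 is odd
  5 is odd
  17 is odd
  19 is odd
  19 is odd
Evens: []
Count of evens = 0
Final answer: 0


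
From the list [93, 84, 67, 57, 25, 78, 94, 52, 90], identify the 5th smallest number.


Sort ascending: [25, 52, 57, 67, 78, 84, 90, 93, 94]
The 5th element (1-indexed) is at index 4.
Value = 78
Final answer: 78


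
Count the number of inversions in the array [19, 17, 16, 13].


For each element, count the later elements that are smaller than it:
  19 (index 0): smaller elements after it = [17, 16, 13] -> 3
  17 (index 1): smaller elements after it = [16, 13] -> 2
  16 (index 2): smaller elements after it = [13] -> 1
Total inversions = 3 + 2 + 1 = 6
Final answer: 6


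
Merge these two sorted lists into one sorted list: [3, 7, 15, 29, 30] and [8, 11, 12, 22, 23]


List A: [3, 7, 15, 29, 30]
List B: [8, 11, 12, 22, 23]
Repeatedly compare the front elements and take the smaller:
  3 vs 8 -> take 3
  7 vs 8 -> take 7
  15 vs 8 -> take 8
  15 vs 11 -> take 11
  15 vs 12 -> take 12
  15 vs 22 -> take 15
  29 vs 22 -> take 22
  29 vs 23 -> take 23
  B is exhausted; append the rest of A: [29, 30]
Final answer: [3, 7, 8, 11, 12, 15, 22, 23, 29, 30]


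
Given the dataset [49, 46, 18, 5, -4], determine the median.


First, sort the list: [-4, 5, 18, 46, 49]
The list has 5 elements (odd count).
The middle index is 2 (0-based), and the element there is 18.
Final answer: 18


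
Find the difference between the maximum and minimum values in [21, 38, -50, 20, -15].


Maximum value: 38
Minimum value: -50
Range = 38 - (-50) = 88
Final answer: 88


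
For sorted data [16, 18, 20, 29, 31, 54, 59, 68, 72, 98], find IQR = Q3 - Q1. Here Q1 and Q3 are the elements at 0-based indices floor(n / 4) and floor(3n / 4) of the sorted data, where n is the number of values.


The data has n = 10 elements.
Q1 index = floor(10 / 4) = floor(2.5) = 2; Q3 index = floor(3 * 10 / 4) = floor(7.5) = 7
Q1 = element at index 2 = 20
Q3 = element at index 7 = 68
IQR = 68 - 20 = 48
Final answer: 48


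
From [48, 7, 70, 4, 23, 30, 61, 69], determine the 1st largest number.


Sort descending: [70, 69, 61, 48, 30, 23, 7, 4]
The 1st element (1-indexed) is at index 0.
Value = 70
Final answer: 70


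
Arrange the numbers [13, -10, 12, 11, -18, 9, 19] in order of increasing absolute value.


Compute absolute values:
  |13| = 13
  |-10| = 10
  |12| = 12
  |11| = 11
  |-18| = 18
  |9| = 9
  |19| = 19
Absolute values in increasing order: 9 < 10 < 11 < 12 < 13 < 18 < 19
Listing the original numbers in that order gives the answer.
Final answer: [9, -10, 11, 12, 13, -18, 19]


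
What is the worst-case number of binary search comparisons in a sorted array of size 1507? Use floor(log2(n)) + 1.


Binary search halves the search space each step.
Maximum comparisons = floor(log2(1507)) + 1
log2(1507) = 10.5575
floor(log2(1507)) = 10, so 10 + 1 = 11
Final answer: 11


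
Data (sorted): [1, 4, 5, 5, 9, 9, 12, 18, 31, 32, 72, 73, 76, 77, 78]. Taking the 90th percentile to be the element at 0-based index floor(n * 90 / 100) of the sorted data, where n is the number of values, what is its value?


The dataset has n = 15 elements.
Index = floor(15 * 90 / 100) = floor(1350 / 100) = floor(13.5) = 13
Counting from index 0 in the sorted data, the element at index 13 is 77.
Final answer: 77


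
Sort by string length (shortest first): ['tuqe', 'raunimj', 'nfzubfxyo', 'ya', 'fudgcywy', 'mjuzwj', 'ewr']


Compute lengths:
  'tuqe' has length 4
  'raunimj' has length 7
  'nfzubfxyo' has length 9
  'ya' has length 2
  'fudgcywy' has length 8
  'mjuzwj' has length 6
  'ewr' has length 3
Lengths in increasing order: 2 < 3 < 4 < 6 < 7 < 8 < 9
Listing the words in that order gives the answer.
Final answer: ['ya', 'ewr', 'tuqe', 'mjuzwj', 'raunimj', 'fudgcywy', 'nfzubfxyo']


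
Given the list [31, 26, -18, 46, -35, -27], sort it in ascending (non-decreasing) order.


Original list: [31, 26, -18, 46, -35, -27]
Repeatedly take the smallest remaining element:
  Remaining [31, 26, -18, 46, -35, -27] -> smallest is -35
  Remaining [31, 26, -18, 46, -27] -> smallest is -27
  Remaining [31, 26, -18, 46] -> smallest is -18
  Remaining [31, 26, 46] -> smallest is 26
  Remaining [31, 46] -> smallest is 31
  Remaining [46] -> smallest is 46
Collecting the picks in order gives the sorted list.
Final answer: [-35, -27, -18, 26, 31, 46]


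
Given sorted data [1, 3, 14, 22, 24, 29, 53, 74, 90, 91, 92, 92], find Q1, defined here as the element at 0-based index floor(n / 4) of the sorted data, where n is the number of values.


The list has n = 12 elements.
Q1 index = floor(12 / 4) = floor(3) = 3
Counting from index 0 in the sorted data, the element at index 3 is 22.
Final answer: 22


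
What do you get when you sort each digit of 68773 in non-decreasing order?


The number 68773 has digits: 6, 8, 7, 7, 3
Sorted: 3, 6, 7, 7, 8
Joining the sorted digits gives the result.
Final answer: 36778


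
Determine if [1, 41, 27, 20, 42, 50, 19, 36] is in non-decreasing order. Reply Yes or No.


Check consecutive pairs:
  1 <= 41? True
  41 <= 27? False
  27 <= 20? False
  20 <= 42? True
  42 <= 50? True
  50 <= 19? False
  19 <= 36? True
3 consecutive pair(s) are out of order, so the list is not sorted.
Final answer: No


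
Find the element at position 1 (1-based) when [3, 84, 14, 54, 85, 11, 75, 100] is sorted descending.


Sort descending: [100, 85, 84, 75, 54, 14, 11, 3]
The 1st element (1-indexed) is at index 0.
Value = 100
Final answer: 100


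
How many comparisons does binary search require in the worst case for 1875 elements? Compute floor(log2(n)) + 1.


Binary search halves the search space each step.
Maximum comparisons = floor(log2(1875)) + 1
log2(1875) = 10.8727
floor(log2(1875)) = 10, so 10 + 1 = 11
Final answer: 11


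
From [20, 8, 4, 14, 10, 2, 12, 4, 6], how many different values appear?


List all unique values:
Distinct values: [2, 4, 6, 8, 10, 12, 14, 20]
Count = 8
Final answer: 8


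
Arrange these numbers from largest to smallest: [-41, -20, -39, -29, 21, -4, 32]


Original list: [-41, -20, -39, -29, 21, -4, 32]
Repeatedly take the largest remaining element:
  Remaining [-41, -20, -39, -29, 21, -4, 32] -> largest is 32
  Remaining [-41, -20, -39, -29, 21, -4] -> largest is 21
  Remaining [-41, -20, -39, -29, -4] -> largest is -4
  Remaining [-41, -20, -39, -29] -> largest is -20
  Remaining [-41, -39, -29] -> largest is -29
  Remaining [-41, -39] -> largest is -39
  Remaining [-41] -> largest is -41
Collecting the picks in order gives the descending list.
Final answer: [32, 21, -4, -20, -29, -39, -41]


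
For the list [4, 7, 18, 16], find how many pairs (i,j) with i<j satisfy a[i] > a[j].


For each element, count the later elements that are smaller than it:
  4 (index 0): smaller elements after it = [] -> 0
  7 (index 1): smaller elements after it = [] -> 0
  18 (index 2): smaller elements after it = [16] -> 1
Total inversions = 0 + 0 + 1 = 1
Final answer: 1


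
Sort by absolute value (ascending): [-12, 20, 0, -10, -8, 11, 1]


Compute absolute values:
  |-12| = 12
  |20| = 20
  |0| = 0
  |-10| = 10
  |-8| = 8
  |11| = 11
  |1| = 1
Absolute values in increasing order: 0 < 1 < 8 < 10 < 11 < 12 < 20
Listing the original numbers in that order gives the answer.
Final answer: [0, 1, -8, -10, 11, -12, 20]


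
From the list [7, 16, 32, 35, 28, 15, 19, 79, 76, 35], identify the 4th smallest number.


Sort ascending: [7, 15, 16, 19, 28, 32, 35, 35, 76, 79]
The 4th element (1-indexed) is at index 3.
Value = 19
Final answer: 19


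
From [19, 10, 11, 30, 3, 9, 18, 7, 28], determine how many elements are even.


Check each element:
  19 is odd
  10 is even
  11 is odd
  30 is even
  3 is odd
  9 is odd
  18 is even
  7 is odd
  28 is even
Evens: [10, 30, 18, 28]
Count of evens = 4
Final answer: 4


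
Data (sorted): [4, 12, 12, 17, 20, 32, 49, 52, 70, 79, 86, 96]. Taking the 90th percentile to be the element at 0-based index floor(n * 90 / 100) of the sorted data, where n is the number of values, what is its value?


The dataset has n = 12 elements.
Index = floor(12 * 90 / 100) = floor(1080 / 100) = floor(10.8) = 10
Counting from index 0 in the sorted data, the element at index 10 is 86.
Final answer: 86


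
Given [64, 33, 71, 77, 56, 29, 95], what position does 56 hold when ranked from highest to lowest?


Sort descending: [95, 77, 71, 64, 56, 33, 29]
Find 56 in the sorted list.
56 is at position 5.
Final answer: 5


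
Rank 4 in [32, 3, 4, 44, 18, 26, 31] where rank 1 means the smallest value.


Sort ascending: [3, 4, 18, 26, 31, 32, 44]
Find 4 in the sorted list.
4 is at position 2 (1-indexed).
Final answer: 2


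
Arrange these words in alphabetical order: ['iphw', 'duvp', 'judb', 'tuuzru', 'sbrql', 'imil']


Compare strings character by character (the first differing letter decides):
  'duvp' < 'imil' since 'd' < 'i' at position 1
  'imil' < 'iphw' since 'm' < 'p' at position 2
  'iphw' < 'judb' since 'i' < 'j' at position 1
  'judb' < 'sbrql' since 'j' < 's' at position 1
  'sbrql' < 'tuuzru' since 's' < 't' at position 1
Chaining these comparisons gives the alphabetical order.
Final answer: ['duvp', 'imil', 'iphw', 'judb', 'sbrql', 'tuuzru']


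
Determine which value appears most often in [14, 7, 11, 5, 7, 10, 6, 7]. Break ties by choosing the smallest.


Count the frequency of each value:
  5 appears 1 time(s)
  6 appears 1 time(s)
  7 appears 3 time(s)
  10 appears 1 time(s)
  11 appears 1 time(s)
  14 appears 1 time(s)
Maximum frequency is 3.
Only 7 reaches that frequency, so it is the mode.
Final answer: 7


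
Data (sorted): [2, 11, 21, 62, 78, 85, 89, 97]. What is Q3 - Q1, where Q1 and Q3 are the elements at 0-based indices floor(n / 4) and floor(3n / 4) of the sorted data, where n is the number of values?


The data has n = 8 elements.
Q1 index = floor(8 / 4) = floor(2) = 2; Q3 index = floor(3 * 8 / 4) = floor(6) = 6
Q1 = element at index 2 = 21
Q3 = element at index 6 = 89
IQR = 89 - 21 = 68
Final answer: 68


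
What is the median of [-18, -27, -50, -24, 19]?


First, sort the list: [-50, -27, -24, -18, 19]
The list has 5 elements (odd count).
The middle index is 2 (0-based), and the element there is -24.
Final answer: -24


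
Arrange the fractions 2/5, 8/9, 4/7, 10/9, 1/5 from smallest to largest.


Convert to decimal for comparison:
  2/5 = 0.4
  8/9 = 0.8889
  4/7 = 0.5714
  10/9 = 1.1111
  1/5 = 0.2
Decimals in increasing order: 0.2 < 0.4 < 0.5714 < 0.8889 < 1.1111
Writing each back as its fraction gives the sorted order.
Final answer: 1/5, 2/5, 4/7, 8/9, 10/9


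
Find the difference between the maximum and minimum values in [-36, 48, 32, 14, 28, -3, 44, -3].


Maximum value: 48
Minimum value: -36
Range = 48 - (-36) = 84
Final answer: 84


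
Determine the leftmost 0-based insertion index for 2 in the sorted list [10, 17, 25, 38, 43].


List is sorted: [10, 17, 25, 38, 43]
We need the leftmost position where 2 can be inserted, i.e. the first index whose element is >= 2 (or the end of the list if none is).
Binary search with low=0, high=5 (0-based indices):
  low=0, high=5, mid=2: a[2]=25 >= 2, so high = 2
  low=0, high=2, mid=1: a[1]=17 >= 2, so high = 1
  low=0, high=1, mid=0: a[0]=10 >= 2, so high = 0
Now low = high = 0, so the insertion index is 0.
Final answer: 0


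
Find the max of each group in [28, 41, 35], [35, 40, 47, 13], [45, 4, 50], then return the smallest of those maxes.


Find max of each group:
  Group 1: [28, 41, 35] -> max = 41
  Group 2: [35, 40, 47, 13] -> max = 47
  Group 3: [45, 4, 50] -> max = 50
Maxes: [41, 47, 50]
Minimum of maxes = 41
Final answer: 41


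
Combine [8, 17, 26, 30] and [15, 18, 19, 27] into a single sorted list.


List A: [8, 17, 26, 30]
List B: [15, 18, 19, 27]
Repeatedly compare the front elements and take the smaller:
  8 vs 15 -> take 8
  17 vs 15 -> take 15
  17 vs 18 -> take 17
  26 vs 18 -> take 18
  26 vs 19 -> take 19
  26 vs 27 -> take 26
  30 vs 27 -> take 27
  B is exhausted; append the rest of A: [30]
Final answer: [8, 15, 17, 18, 19, 26, 27, 30]


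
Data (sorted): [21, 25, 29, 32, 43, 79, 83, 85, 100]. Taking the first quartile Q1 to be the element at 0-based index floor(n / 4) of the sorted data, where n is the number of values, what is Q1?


The list has n = 9 elements.
Q1 index = floor(9 / 4) = floor(2.25) = 2
Counting from index 0 in the sorted data, the element at index 2 is 29.
Final answer: 29


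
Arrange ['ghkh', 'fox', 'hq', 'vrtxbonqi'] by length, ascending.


Compute lengths:
  'ghkh' has length 4
  'fox' has length 3
  'hq' has length 2
  'vrtxbonqi' has length 9
Lengths in increasing order: 2 < 3 < 4 < 9
Listing the words in that order gives the answer.
Final answer: ['hq', 'fox', 'ghkh', 'vrtxbonqi']


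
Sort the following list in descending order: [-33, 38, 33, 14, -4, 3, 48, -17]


Original list: [-33, 38, 33, 14, -4, 3, 48, -17]
Repeatedly take the largest remaining element:
  Remaining [-33, 38, 33, 14, -4, 3, 48, -17] -> largest is 48
  Remaining [-33, 38, 33, 14, -4, 3, -17] -> largest is 38
  Remaining [-33, 33, 14, -4, 3, -17] -> largest is 33
  Remaining [-33, 14, -4, 3, -17] -> largest is 14
  Remaining [-33, -4, 3, -17] -> largest is 3
  Remaining [-33, -4, -17] -> largest is -4
  Remaining [-33, -17] -> largest is -17
  Remaining [-33] -> largest is -33
Collecting the picks in order gives the descending list.
Final answer: [48, 38, 33, 14, 3, -4, -17, -33]


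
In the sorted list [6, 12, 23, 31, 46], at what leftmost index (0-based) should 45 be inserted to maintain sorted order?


List is sorted: [6, 12, 23, 31, 46]
We need the leftmost position where 45 can be inserted, i.e. the first index whose element is >= 45 (or the end of the list if none is).
Binary search with low=0, high=5 (0-based indices):
  low=0, high=5, mid=2: a[2]=23 < 45, so low = 3
  low=3, high=5, mid=4: a[4]=46 >= 45, so high = 4
  low=3, high=4, mid=3: a[3]=31 < 45, so low = 4
Now low = high = 4, so the insertion index is 4.
Final answer: 4


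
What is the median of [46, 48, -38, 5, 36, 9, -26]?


First, sort the list: [-38, -26, 5, 9, 36, 46, 48]
The list has 7 elements (odd count).
The middle index is 3 (0-based), and the element there is 9.
Final answer: 9


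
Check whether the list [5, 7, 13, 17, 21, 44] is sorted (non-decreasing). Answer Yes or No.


Check consecutive pairs:
  5 <= 7? True
  7 <= 13? True
  13 <= 17? True
  17 <= 21? True
  21 <= 44? True
Every consecutive pair is in order, so the list is non-decreasing.
Final answer: Yes


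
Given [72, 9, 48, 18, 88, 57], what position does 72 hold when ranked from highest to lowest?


Sort descending: [88, 72, 57, 48, 18, 9]
Find 72 in the sorted list.
72 is at position 2.
Final answer: 2


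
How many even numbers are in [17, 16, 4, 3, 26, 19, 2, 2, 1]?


Check each element:
  17 is odd
  16 is even
  4 is even
  3 is odd
  26 is even
  19 is odd
  2 is even
  2 is even
  1 is odd
Evens: [16, 4, 26, 2, 2]
Count of evens = 5
Final answer: 5


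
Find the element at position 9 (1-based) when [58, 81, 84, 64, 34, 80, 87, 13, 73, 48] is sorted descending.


Sort descending: [87, 84, 81, 80, 73, 64, 58, 48, 34, 13]
The 9th element (1-indexed) is at index 8.
Value = 34
Final answer: 34


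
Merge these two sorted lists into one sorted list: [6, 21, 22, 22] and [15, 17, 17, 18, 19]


List A: [6, 21, 22, 22]
List B: [15, 17, 17, 18, 19]
Repeatedly compare the front elements and take the smaller:
  6 vs 15 -> take 6
  21 vs 15 -> take 15
  21 vs 17 -> take 17
  21 vs 17 -> take 17
  21 vs 18 -> take 18
  21 vs 19 -> take 19
  B is exhausted; append the rest of A: [21, 22, 22]
Final answer: [6, 15, 17, 17, 18, 19, 21, 22, 22]


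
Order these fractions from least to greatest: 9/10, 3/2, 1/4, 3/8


Convert to decimal for comparison:
  9/10 = 0.9
  3/2 = 1.5
  1/4 = 0.25
  3/8 = 0.375
Decimals in increasing order: 0.25 < 0.375 < 0.9 < 1.5
Writing each back as its fraction gives the sorted order.
Final answer: 1/4, 3/8, 9/10, 3/2


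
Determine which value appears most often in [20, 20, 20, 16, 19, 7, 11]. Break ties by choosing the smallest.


Count the frequency of each value:
  7 appears 1 time(s)
  11 appears 1 time(s)
  16 appears 1 time(s)
  19 appears 1 time(s)
  20 appears 3 time(s)
Maximum frequency is 3.
Only 20 reaches that frequency, so it is the mode.
Final answer: 20


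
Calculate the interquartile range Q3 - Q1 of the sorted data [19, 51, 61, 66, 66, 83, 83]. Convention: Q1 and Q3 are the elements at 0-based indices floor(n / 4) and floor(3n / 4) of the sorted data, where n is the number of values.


The data has n = 7 elements.
Q1 index = floor(7 / 4) = floor(1.75) = 1; Q3 index = floor(3 * 7 / 4) = floor(5.25) = 5
Q1 = element at index 1 = 51
Q3 = element at index 5 = 83
IQR = 83 - 51 = 32
Final answer: 32


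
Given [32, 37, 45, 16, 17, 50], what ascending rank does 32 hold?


Sort ascending: [16, 17, 32, 37, 45, 50]
Find 32 in the sorted list.
32 is at position 3 (1-indexed).
Final answer: 3


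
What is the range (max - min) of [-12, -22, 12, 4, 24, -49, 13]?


Maximum value: 24
Minimum value: -49
Range = 24 - (-49) = 73
Final answer: 73


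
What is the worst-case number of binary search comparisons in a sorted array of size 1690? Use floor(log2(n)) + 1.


Binary search halves the search space each step.
Maximum comparisons = floor(log2(1690)) + 1
log2(1690) = 10.7228
floor(log2(1690)) = 10, so 10 + 1 = 11
Final answer: 11


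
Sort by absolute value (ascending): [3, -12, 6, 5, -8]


Compute absolute values:
  |3| = 3
  |-12| = 12
  |6| = 6
  |5| = 5
  |-8| = 8
Absolute values in increasing order: 3 < 5 < 6 < 8 < 12
Listing the original numbers in that order gives the answer.
Final answer: [3, 5, 6, -8, -12]


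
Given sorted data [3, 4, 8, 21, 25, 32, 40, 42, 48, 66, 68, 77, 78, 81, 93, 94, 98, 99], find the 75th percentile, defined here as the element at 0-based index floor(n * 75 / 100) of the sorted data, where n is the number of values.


The dataset has n = 18 elements.
Index = floor(18 * 75 / 100) = floor(1350 / 100) = floor(13.5) = 13
Counting from index 0 in the sorted data, the element at index 13 is 81.
Final answer: 81


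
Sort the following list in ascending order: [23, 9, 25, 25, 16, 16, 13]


Original list: [23, 9, 25, 25, 16, 16, 13]
Repeatedly take the smallest remaining element:
  Remaining [23, 9, 25, 25, 16, 16, 13] -> smallest is 9
  Remaining [23, 25, 25, 16, 16, 13] -> smallest is 13
  Remaining [23, 25, 25, 16, 16] -> smallest is 16
  Remaining [23, 25, 25, 16] -> smallest is 16
  Remaining [23, 25, 25] -> smallest is 23
  Remaining [25, 25] -> smallest is 25
  Remaining [25] -> smallest is 25
Collecting the picks in order gives the sorted list.
Final answer: [9, 13, 16, 16, 23, 25, 25]


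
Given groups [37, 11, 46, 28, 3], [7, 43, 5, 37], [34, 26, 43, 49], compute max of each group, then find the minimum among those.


Find max of each group:
  Group 1: [37, 11, 46, 28, 3] -> max = 46
  Group 2: [7, 43, 5, 37] -> max = 43
  Group 3: [34, 26, 43, 49] -> max = 49
Maxes: [46, 43, 49]
Minimum of maxes = 43
Final answer: 43


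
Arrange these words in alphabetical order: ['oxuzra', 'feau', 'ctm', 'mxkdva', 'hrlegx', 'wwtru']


Compare strings character by character (the first differing letter decides):
  'ctm' < 'feau' since 'c' < 'f' at position 1
  'feau' < 'hrlegx' since 'f' < 'h' at position 1
  'hrlegx' < 'mxkdva' since 'h' < 'm' at position 1
  'mxkdva' < 'oxuzra' since 'm' < 'o' at position 1
  'oxuzra' < 'wwtru' since 'o' < 'w' at position 1
Chaining these comparisons gives the alphabetical order.
Final answer: ['ctm', 'feau', 'hrlegx', 'mxkdva', 'oxuzra', 'wwtru']


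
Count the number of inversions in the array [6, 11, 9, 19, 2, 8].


For each element, count the later elements that are smaller than it:
  6 (index 0): smaller elements after it = [2] -> 1
  11 (index 1): smaller elements after it = [9, 2, 8] -> 3
  9 (index 2): smaller elements after it = [2, 8] -> 2
  19 (index 3): smaller elements after it = [2, 8] -> 2
  2 (index 4): smaller elements after it = [] -> 0
Total inversions = 1 + 3 + 2 + 2 + 0 = 8
Final answer: 8


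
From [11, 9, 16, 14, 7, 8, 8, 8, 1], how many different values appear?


List all unique values:
Distinct values: [1, 7, 8, 9, 11, 14, 16]
Count = 7
Final answer: 7


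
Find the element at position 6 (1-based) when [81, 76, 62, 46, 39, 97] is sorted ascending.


Sort ascending: [39, 46, 62, 76, 81, 97]
The 6th element (1-indexed) is at index 5.
Value = 97
Final answer: 97


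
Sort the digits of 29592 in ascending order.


The number 29592 has digits: 2, 9, 5, 9, 2
Sorted: 2, 2, 5, 9, 9
Joining the sorted digits gives the result.
Final answer: 22599


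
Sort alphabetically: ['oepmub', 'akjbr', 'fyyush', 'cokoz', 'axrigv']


Compare strings character by character (the first differing letter decides):
  'akjbr' < 'axrigv' since 'k' < 'x' at position 2
  'axrigv' < 'cokoz' since 'a' < 'c' at position 1
  'cokoz' < 'fyyush' since 'c' < 'f' at position 1
  'fyyush' < 'oepmub' since 'f' < 'o' at position 1
Chaining these comparisons gives the alphabetical order.
Final answer: ['akjbr', 'axrigv', 'cokoz', 'fyyush', 'oepmub']


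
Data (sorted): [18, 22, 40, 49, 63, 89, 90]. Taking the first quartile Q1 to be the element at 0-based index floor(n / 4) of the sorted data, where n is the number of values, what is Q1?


The list has n = 7 elements.
Q1 index = floor(7 / 4) = floor(1.75) = 1
Counting from index 0 in the sorted data, the element at index 1 is 22.
Final answer: 22


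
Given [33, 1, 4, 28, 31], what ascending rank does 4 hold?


Sort ascending: [1, 4, 28, 31, 33]
Find 4 in the sorted list.
4 is at position 2 (1-indexed).
Final answer: 2


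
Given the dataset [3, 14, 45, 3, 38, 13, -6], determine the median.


First, sort the list: [-6, 3, 3, 13, 14, 38, 45]
The list has 7 elements (odd count).
The middle index is 3 (0-based), and the element there is 13.
Final answer: 13


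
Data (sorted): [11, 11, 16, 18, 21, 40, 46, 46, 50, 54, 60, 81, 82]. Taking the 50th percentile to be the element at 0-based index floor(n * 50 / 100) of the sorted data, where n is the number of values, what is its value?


The dataset has n = 13 elements.
Index = floor(13 * 50 / 100) = floor(650 / 100) = floor(6.5) = 6
Counting from index 0 in the sorted data, the element at index 6 is 46.
Final answer: 46


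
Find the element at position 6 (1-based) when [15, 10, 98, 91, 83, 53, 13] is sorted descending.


Sort descending: [98, 91, 83, 53, 15, 13, 10]
The 6th element (1-indexed) is at index 5.
Value = 13
Final answer: 13


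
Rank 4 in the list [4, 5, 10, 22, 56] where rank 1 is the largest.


Sort descending: [56, 22, 10, 5, 4]
Find 4 in the sorted list.
4 is at position 5.
Final answer: 5


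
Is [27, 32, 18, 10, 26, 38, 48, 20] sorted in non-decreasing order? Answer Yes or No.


Check consecutive pairs:
  27 <= 32? True
  32 <= 18? False
  18 <= 10? False
  10 <= 26? True
  26 <= 38? True
  38 <= 48? True
  48 <= 20? False
3 consecutive pair(s) are out of order, so the list is not sorted.
Final answer: No


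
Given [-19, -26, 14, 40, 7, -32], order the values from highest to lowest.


Original list: [-19, -26, 14, 40, 7, -32]
Repeatedly take the largest remaining element:
  Remaining [-19, -26, 14, 40, 7, -32] -> largest is 40
  Remaining [-19, -26, 14, 7, -32] -> largest is 14
  Remaining [-19, -26, 7, -32] -> largest is 7
  Remaining [-19, -26, -32] -> largest is -19
  Remaining [-26, -32] -> largest is -26
  Remaining [-32] -> largest is -32
Collecting the picks in order gives the descending list.
Final answer: [40, 14, 7, -19, -26, -32]
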